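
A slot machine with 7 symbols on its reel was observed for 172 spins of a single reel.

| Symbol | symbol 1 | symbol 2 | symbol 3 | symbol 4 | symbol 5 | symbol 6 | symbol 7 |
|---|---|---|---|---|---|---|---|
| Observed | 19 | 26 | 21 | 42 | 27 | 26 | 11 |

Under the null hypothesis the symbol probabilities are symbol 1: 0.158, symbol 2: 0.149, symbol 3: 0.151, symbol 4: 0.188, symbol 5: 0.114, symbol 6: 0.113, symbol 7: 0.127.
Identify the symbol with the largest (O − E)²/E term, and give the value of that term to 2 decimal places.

Expected counts E_i = n·p_i: 172×0.158 = 27.176, 172×0.149 = 25.628, 172×0.151 = 25.972, 172×0.188 = 32.336, 172×0.114 = 19.608, 172×0.113 = 19.436, 172×0.127 = 21.844.
χ² = (19−27.176)²/27.176 + (26−25.628)²/25.628 + (21−25.972)²/25.972 + (42−32.336)²/32.336 + (27−19.608)²/19.608 + (26−19.436)²/19.436 + (11−21.844)²/21.844
   = 2.460 + 0.005 + 0.952 + 2.888 + 2.787 + 2.217 + 5.383
The largest term is for symbol 7: 5.38.

symbol 7, 5.38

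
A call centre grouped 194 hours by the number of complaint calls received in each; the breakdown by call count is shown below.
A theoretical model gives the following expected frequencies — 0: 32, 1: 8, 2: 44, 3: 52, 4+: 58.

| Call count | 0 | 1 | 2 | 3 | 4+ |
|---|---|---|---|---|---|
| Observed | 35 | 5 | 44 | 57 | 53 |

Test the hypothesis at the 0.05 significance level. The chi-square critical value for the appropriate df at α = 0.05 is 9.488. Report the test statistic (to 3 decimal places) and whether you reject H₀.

2.318; do not reject

cat         O        E   (O−E)²/E
0          35       32     0.2813
1           5        8     1.1250
2          44       44     0.0000
3          57       52     0.4808
4+         53       58     0.4310
Sum = 2.318
df = 4. Since 2.318 < 9.488, we do not reject H₀.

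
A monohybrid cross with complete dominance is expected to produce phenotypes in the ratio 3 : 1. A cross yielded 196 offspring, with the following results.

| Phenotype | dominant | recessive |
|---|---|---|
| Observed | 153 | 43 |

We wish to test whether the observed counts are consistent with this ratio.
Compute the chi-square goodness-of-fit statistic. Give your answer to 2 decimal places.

Ratio total = 4. Expected counts: 196×3/4 = 147, 196×1/4 = 49.
dominant: (153 − 147)²/147 = 36/147 = 0.245
recessive: (43 − 49)²/49 = 36/49 = 0.735
Sum = 0.98

0.98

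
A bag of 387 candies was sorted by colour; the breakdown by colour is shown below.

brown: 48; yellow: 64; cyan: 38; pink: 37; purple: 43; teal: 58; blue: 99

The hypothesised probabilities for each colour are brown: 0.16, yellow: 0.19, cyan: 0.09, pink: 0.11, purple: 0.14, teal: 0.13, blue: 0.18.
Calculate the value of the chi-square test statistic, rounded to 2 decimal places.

Expected counts E_i = n·p_i: 387×0.16 = 61.92, 387×0.19 = 73.53, 387×0.09 = 34.83, 387×0.11 = 42.57, 387×0.14 = 54.18, 387×0.13 = 50.31, 387×0.18 = 69.66.
cat         O        E   (O−E)²/E
brown      48    61.92      3.129
yellow     64    73.53      1.235
cyan       38    34.83      0.289
pink       37    42.57      0.729
purple     43    54.18      2.307
teal       58    50.31      1.175
blue       99    69.66     12.358
Sum = 21.22

21.22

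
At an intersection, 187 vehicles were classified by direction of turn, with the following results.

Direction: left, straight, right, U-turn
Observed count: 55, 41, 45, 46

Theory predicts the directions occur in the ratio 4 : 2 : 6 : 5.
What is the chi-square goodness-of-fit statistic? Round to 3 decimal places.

Ratio total = 17. Expected counts: 187×4/17 = 44, 187×2/17 = 22, 187×6/17 = 66, 187×5/17 = 55.
χ² = (55−44)²/44 + (41−22)²/22 + (45−66)²/66 + (46−55)²/55
   = 2.7500 + 16.4091 + 6.6818 + 1.4727
Sum = 27.314

27.314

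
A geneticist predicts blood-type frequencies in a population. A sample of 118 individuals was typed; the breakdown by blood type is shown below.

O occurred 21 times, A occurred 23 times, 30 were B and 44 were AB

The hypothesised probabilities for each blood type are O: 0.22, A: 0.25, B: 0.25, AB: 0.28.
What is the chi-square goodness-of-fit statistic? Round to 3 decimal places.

6.024

Expected counts E_i = n·p_i: 118×0.22 = 25.96, 118×0.25 = 29.5, 118×0.25 = 29.5, 118×0.28 = 33.04.
O: (21 − 25.96)²/25.96 = 24.6016/25.96 = 0.9477
A: (23 − 29.5)²/29.5 = 42.25/29.5 = 1.4322
B: (30 − 29.5)²/29.5 = 0.25/29.5 = 0.0085
AB: (44 − 33.04)²/33.04 = 120.1216/33.04 = 3.6356
Sum = 6.024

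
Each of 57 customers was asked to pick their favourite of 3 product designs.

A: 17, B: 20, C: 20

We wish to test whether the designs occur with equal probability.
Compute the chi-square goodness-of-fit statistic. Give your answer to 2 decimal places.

0.32

Under H₀ each category has probability 1/3, so each expected count is 57/3 = 19.
χ² = (17−19)²/19 + (20−19)²/19 + (20−19)²/19
   = 0.211 + 0.053 + 0.053
Sum = 0.32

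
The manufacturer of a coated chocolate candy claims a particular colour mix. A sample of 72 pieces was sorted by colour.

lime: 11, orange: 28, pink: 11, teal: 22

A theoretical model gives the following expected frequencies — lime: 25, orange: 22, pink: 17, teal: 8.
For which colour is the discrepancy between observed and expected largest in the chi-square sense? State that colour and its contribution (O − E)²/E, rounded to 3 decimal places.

teal, 24.500

cat         O        E   (O−E)²/E
lime       11       25     7.8400
orange     28       22     1.6364
pink       11       17     2.1176
teal       22        8    24.5000
The largest term is for teal: 24.500.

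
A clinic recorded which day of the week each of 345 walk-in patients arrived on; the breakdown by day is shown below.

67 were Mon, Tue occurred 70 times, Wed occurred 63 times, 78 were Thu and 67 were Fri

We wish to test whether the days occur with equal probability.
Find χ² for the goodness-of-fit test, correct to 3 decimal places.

Under H₀ each category has probability 1/5, so each expected count is 345/5 = 69.
Mon: (67 − 69)²/69 = 4/69 = 0.0580
Tue: (70 − 69)²/69 = 1/69 = 0.0145
Wed: (63 − 69)²/69 = 36/69 = 0.5217
Thu: (78 − 69)²/69 = 81/69 = 1.1739
Fri: (67 − 69)²/69 = 4/69 = 0.0580
Sum = 1.826

1.826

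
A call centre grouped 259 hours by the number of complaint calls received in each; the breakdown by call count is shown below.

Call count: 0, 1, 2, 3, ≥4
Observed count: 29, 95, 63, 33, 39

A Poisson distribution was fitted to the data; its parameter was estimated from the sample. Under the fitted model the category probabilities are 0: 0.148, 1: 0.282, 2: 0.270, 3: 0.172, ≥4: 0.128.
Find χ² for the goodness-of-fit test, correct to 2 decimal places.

Expected counts E_i = n·p_i: 259×0.148 = 38.332, 259×0.282 = 73.038, 259×0.270 = 69.93, 259×0.172 = 44.548, 259×0.128 = 33.152.
χ² = (29−38.332)²/38.332 + (95−73.038)²/73.038 + (63−69.93)²/69.93 + (33−44.548)²/44.548 + (39−33.152)²/33.152
   = 2.272 + 6.604 + 0.687 + 2.994 + 1.032
Sum = 13.59

13.59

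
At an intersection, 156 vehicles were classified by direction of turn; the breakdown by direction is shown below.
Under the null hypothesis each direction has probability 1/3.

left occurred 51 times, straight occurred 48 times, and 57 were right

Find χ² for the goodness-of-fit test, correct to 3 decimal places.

Expected count for each of the 3 categories: 156/3 = 52.
χ² = (51−52)²/52 + (48−52)²/52 + (57−52)²/52
   = 0.0192 + 0.3077 + 0.4808
Sum = 0.808

0.808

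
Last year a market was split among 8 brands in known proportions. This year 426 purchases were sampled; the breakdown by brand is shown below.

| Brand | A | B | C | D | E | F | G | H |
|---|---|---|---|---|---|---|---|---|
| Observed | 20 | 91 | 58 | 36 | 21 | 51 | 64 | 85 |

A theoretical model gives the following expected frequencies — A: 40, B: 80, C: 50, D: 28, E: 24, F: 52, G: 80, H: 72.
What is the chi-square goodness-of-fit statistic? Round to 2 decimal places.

21.02

χ² = (20−40)²/40 + (91−80)²/80 + (58−50)²/50 + (36−28)²/28 + (21−24)²/24 + (51−52)²/52 + (64−80)²/80 + (85−72)²/72
   = 10.000 + 1.513 + 1.280 + 2.286 + 0.375 + 0.019 + 3.200 + 2.347
Sum = 21.02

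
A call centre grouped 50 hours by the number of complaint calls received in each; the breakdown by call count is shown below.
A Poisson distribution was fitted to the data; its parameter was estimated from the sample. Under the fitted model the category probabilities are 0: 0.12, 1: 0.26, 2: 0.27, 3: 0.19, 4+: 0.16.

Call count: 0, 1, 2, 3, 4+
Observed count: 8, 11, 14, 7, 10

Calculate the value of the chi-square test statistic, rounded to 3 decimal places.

2.151

Expected counts E_i = n·p_i: 50×0.12 = 6, 50×0.26 = 13, 50×0.27 = 13.5, 50×0.19 = 9.5, 50×0.16 = 8.
χ² = (8−6)²/6 + (11−13)²/13 + (14−13.5)²/13.5 + (7−9.5)²/9.5 + (10−8)²/8
   = 0.6667 + 0.3077 + 0.0185 + 0.6579 + 0.5000
Sum = 2.151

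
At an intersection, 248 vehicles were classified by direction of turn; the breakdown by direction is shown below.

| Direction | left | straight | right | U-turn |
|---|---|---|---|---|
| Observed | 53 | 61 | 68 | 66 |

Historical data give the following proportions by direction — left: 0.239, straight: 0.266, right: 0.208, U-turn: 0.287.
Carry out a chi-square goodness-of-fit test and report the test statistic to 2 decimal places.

6.64

Expected counts E_i = n·p_i: 248×0.239 = 59.272, 248×0.266 = 65.968, 248×0.208 = 51.584, 248×0.287 = 71.176.
cat           O        E   (O−E)²/E
left         53   59.272      0.664
straight     61   65.968      0.374
right        68   51.584      5.224
U-turn       66   71.176      0.376
Sum = 6.64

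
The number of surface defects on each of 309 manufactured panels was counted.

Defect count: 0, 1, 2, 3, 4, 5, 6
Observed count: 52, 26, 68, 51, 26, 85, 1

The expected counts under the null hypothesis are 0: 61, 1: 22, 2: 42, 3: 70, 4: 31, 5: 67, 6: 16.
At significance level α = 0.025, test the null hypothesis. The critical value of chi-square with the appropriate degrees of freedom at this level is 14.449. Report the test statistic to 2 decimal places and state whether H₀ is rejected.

χ² = (52−61)²/61 + (26−22)²/22 + (68−42)²/42 + (51−70)²/70 + (26−31)²/31 + (85−67)²/67 + (1−16)²/16
   = 1.328 + 0.727 + 16.095 + 5.157 + 0.806 + 4.836 + 14.063
Sum = 43.01
df = 6. Since 43.01 > 14.449, we reject H₀.

43.01; reject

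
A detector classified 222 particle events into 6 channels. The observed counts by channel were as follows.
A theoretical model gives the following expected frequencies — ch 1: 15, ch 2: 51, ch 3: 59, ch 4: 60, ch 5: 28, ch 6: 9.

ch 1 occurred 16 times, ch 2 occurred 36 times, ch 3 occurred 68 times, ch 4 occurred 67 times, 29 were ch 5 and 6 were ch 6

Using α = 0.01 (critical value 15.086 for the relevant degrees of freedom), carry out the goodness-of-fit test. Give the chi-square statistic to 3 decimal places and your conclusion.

7.704; do not reject

ch 1: (16 − 15)²/15 = 1/15 = 0.0667
ch 2: (36 − 51)²/51 = 225/51 = 4.4118
ch 3: (68 − 59)²/59 = 81/59 = 1.3729
ch 4: (67 − 60)²/60 = 49/60 = 0.8167
ch 5: (29 − 28)²/28 = 1/28 = 0.0357
ch 6: (6 − 9)²/9 = 9/9 = 1.0000
Sum = 7.704
df = 5. Since 7.704 < 15.086, we do not reject H₀.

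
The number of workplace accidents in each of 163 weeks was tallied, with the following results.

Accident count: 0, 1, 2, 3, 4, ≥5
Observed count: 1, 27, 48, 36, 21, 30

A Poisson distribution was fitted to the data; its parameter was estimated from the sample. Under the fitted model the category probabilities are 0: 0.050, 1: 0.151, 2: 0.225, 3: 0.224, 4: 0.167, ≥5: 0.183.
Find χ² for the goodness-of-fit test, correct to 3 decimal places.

11.431

Expected counts E_i = n·p_i: 163×0.050 = 8.15, 163×0.151 = 24.613, 163×0.225 = 36.675, 163×0.224 = 36.512, 163×0.167 = 27.221, 163×0.183 = 29.829.
0: (1 − 8.15)²/8.15 = 51.1225/8.15 = 6.2727
1: (27 − 24.613)²/24.613 = 5.697769/24.613 = 0.2315
2: (48 − 36.675)²/36.675 = 128.255625/36.675 = 3.4971
3: (36 − 36.512)²/36.512 = 0.262144/36.512 = 0.0072
4: (21 − 27.221)²/27.221 = 38.700841/27.221 = 1.4217
≥5: (30 − 29.829)²/29.829 = 0.029241/29.829 = 0.0010
Sum = 11.431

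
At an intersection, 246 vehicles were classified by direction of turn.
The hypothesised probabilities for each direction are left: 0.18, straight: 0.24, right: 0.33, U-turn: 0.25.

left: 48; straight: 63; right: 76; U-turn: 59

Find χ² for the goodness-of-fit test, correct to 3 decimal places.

Expected counts E_i = n·p_i: 246×0.18 = 44.28, 246×0.24 = 59.04, 246×0.33 = 81.18, 246×0.25 = 61.5.
cat           O        E   (O−E)²/E
left         48    44.28     0.3125
straight     63    59.04     0.2656
right        76    81.18     0.3305
U-turn       59     61.5     0.1016
Sum = 1.010

1.010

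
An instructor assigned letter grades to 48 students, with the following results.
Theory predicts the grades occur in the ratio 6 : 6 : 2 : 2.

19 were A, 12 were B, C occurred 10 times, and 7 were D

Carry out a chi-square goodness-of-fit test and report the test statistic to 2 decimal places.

Ratio total = 16. Expected counts: 48×6/16 = 18, 48×6/16 = 18, 48×2/16 = 6, 48×2/16 = 6.
χ² = (19−18)²/18 + (12−18)²/18 + (10−6)²/6 + (7−6)²/6
   = 0.056 + 2.000 + 2.667 + 0.167
Sum = 4.89

4.89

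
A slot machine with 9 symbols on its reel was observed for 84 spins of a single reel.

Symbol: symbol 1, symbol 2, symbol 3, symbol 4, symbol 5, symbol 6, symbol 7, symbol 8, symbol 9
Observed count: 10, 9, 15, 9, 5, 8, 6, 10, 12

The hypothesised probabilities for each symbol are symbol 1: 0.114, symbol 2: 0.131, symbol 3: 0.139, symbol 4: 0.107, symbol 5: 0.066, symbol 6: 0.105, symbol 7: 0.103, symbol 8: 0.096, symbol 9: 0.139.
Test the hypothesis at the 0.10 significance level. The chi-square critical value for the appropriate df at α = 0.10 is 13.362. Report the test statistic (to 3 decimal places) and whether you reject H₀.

2.746; do not reject

Expected counts E_i = n·p_i: 84×0.114 = 9.576, 84×0.131 = 11.004, 84×0.139 = 11.676, 84×0.107 = 8.988, 84×0.066 = 5.544, 84×0.105 = 8.82, 84×0.103 = 8.652, 84×0.096 = 8.064, 84×0.139 = 11.676.
χ² = (10−9.576)²/9.576 + (9−11.004)²/11.004 + (15−11.676)²/11.676 + (9−8.988)²/8.988 + (5−5.544)²/5.544 + (8−8.82)²/8.82 + (6−8.652)²/8.652 + (10−8.064)²/8.064 + (12−11.676)²/11.676
   = 0.0188 + 0.3650 + 0.9463 + 0.0000 + 0.0534 + 0.0762 + 0.8129 + 0.4648 + 0.0090
Sum = 2.746
df = 8. Since 2.746 < 13.362, we do not reject H₀.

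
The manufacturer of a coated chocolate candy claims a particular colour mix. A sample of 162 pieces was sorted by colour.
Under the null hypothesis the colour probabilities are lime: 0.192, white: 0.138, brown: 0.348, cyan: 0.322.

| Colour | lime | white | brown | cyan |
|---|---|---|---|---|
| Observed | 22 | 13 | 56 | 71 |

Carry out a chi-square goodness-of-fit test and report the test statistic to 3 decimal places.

13.384

Expected counts E_i = n·p_i: 162×0.192 = 31.104, 162×0.138 = 22.356, 162×0.348 = 56.376, 162×0.322 = 52.164.
cat         O        E   (O−E)²/E
lime       22   31.104     2.6647
white      13   22.356     3.9155
brown      56   56.376     0.0025
cyan       71   52.164     6.8015
Sum = 13.384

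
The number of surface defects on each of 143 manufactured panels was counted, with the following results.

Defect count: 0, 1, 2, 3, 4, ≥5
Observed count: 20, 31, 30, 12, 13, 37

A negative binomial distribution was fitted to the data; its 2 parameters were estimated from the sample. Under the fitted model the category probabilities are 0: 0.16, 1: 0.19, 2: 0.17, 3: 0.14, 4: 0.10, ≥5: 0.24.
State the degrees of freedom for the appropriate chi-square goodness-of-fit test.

3

There are k = 6 categories and 2 parameters estimated from the data, so df = 6 − 1 − 2 = 3.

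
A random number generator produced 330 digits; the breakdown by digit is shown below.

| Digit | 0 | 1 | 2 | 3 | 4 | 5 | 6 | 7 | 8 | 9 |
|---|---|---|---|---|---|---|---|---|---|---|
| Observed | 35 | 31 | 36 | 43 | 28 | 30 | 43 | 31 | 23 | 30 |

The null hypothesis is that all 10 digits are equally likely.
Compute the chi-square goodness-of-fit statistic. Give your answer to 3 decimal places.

11.030

Under H₀ each category has probability 1/10, so each expected count is 330/10 = 33.
cat         O        E   (O−E)²/E
0          35       33     0.1212
1          31       33     0.1212
2          36       33     0.2727
3          43       33     3.0303
4          28       33     0.7576
5          30       33     0.2727
6          43       33     3.0303
7          31       33     0.1212
8          23       33     3.0303
9          30       33     0.2727
Sum = 11.030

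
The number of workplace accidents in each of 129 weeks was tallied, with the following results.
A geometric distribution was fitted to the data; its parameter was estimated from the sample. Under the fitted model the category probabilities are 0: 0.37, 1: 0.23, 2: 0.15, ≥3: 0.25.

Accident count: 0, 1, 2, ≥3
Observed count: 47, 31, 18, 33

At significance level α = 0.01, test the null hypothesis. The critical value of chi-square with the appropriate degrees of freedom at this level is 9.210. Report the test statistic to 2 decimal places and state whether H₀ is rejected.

Expected counts E_i = n·p_i: 129×0.37 = 47.73, 129×0.23 = 29.67, 129×0.15 = 19.35, 129×0.25 = 32.25.
χ² = (47−47.73)²/47.73 + (31−29.67)²/29.67 + (18−19.35)²/19.35 + (33−32.25)²/32.25
   = 0.011 + 0.060 + 0.094 + 0.017
Sum = 0.18
df = 2. Since 0.18 < 9.210, we do not reject H₀.

0.18; do not reject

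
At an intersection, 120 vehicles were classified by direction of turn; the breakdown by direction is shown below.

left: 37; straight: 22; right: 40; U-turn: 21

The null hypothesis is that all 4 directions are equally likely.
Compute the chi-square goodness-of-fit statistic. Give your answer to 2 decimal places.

9.80

Under H₀ each category has probability 1/4, so each expected count is 120/4 = 30.
χ² = (37−30)²/30 + (22−30)²/30 + (40−30)²/30 + (21−30)²/30
   = 1.633 + 2.133 + 3.333 + 2.700
Sum = 9.80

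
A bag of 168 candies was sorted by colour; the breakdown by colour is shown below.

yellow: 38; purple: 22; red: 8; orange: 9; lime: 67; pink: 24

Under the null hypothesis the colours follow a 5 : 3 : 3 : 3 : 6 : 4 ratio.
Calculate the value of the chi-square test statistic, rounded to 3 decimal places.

Ratio total = 24. Expected counts: 168×5/24 = 35, 168×3/24 = 21, 168×3/24 = 21, 168×3/24 = 21, 168×6/24 = 42, 168×4/24 = 28.
yellow: (38 − 35)²/35 = 9/35 = 0.2571
purple: (22 − 21)²/21 = 1/21 = 0.0476
red: (8 − 21)²/21 = 169/21 = 8.0476
orange: (9 − 21)²/21 = 144/21 = 6.8571
lime: (67 − 42)²/42 = 625/42 = 14.8810
pink: (24 − 28)²/28 = 16/28 = 0.5714
Sum = 30.662

30.662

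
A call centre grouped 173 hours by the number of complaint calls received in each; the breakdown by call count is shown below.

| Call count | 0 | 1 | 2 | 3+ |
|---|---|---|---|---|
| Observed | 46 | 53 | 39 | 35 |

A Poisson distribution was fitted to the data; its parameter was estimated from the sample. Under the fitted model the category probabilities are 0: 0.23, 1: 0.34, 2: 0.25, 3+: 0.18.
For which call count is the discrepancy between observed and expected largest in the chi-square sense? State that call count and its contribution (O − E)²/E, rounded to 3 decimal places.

Expected counts E_i = n·p_i: 173×0.23 = 39.79, 173×0.34 = 58.82, 173×0.25 = 43.25, 173×0.18 = 31.14.
χ² = (46−39.79)²/39.79 + (53−58.82)²/58.82 + (39−43.25)²/43.25 + (35−31.14)²/31.14
   = 0.9692 + 0.5759 + 0.4176 + 0.4785
The largest term is for 0: 0.969.

0, 0.969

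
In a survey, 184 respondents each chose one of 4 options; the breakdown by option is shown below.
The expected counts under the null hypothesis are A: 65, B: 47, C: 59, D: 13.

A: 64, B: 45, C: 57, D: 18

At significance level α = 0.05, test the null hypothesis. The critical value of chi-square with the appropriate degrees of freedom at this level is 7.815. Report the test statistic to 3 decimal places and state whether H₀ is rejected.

2.091; do not reject

cat         O        E   (O−E)²/E
A          64       65     0.0154
B          45       47     0.0851
C          57       59     0.0678
D          18       13     1.9231
Sum = 2.091
df = 3. Since 2.091 < 7.815, we do not reject H₀.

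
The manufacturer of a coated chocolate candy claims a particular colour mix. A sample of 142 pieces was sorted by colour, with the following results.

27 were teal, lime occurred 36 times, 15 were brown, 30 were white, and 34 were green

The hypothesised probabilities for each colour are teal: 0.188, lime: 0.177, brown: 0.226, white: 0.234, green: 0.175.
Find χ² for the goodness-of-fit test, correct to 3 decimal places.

Expected counts E_i = n·p_i: 142×0.188 = 26.696, 142×0.177 = 25.134, 142×0.226 = 32.092, 142×0.234 = 33.228, 142×0.175 = 24.85.
teal: (27 − 26.696)²/26.696 = 0.092416/26.696 = 0.0035
lime: (36 − 25.134)²/25.134 = 118.069956/25.134 = 4.6976
brown: (15 − 32.092)²/32.092 = 292.136464/32.092 = 9.1031
white: (30 − 33.228)²/33.228 = 10.419984/33.228 = 0.3136
green: (34 − 24.85)²/24.85 = 83.7225/24.85 = 3.3691
Sum = 17.487

17.487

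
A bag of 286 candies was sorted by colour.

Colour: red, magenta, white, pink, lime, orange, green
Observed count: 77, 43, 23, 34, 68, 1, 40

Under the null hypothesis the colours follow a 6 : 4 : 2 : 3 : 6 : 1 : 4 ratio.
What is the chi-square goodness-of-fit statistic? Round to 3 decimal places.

11.447

Ratio total = 26. Expected counts: 286×6/26 = 66, 286×4/26 = 44, 286×2/26 = 22, 286×3/26 = 33, 286×6/26 = 66, 286×1/26 = 11, 286×4/26 = 44.
χ² = (77−66)²/66 + (43−44)²/44 + (23−22)²/22 + (34−33)²/33 + (68−66)²/66 + (1−11)²/11 + (40−44)²/44
   = 1.8333 + 0.0227 + 0.0455 + 0.0303 + 0.0606 + 9.0909 + 0.3636
Sum = 11.447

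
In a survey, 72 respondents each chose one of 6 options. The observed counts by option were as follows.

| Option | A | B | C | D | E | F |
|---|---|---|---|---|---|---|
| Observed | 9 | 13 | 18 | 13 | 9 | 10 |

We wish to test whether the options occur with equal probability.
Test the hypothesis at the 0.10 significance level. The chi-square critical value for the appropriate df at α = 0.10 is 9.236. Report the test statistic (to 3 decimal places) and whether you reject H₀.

Under H₀ each category has probability 1/6, so each expected count is 72/6 = 12.
cat         O        E   (O−E)²/E
A           9       12     0.7500
B          13       12     0.0833
C          18       12     3.0000
D          13       12     0.0833
E           9       12     0.7500
F          10       12     0.3333
Sum = 5.000
df = 5. Since 5.000 < 9.236, we do not reject H₀.

5.000; do not reject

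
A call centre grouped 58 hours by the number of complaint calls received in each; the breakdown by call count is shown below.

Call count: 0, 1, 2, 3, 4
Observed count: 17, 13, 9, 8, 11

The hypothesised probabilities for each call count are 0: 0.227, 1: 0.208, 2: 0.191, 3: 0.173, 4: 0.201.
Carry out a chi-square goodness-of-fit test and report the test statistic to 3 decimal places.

Expected counts E_i = n·p_i: 58×0.227 = 13.166, 58×0.208 = 12.064, 58×0.191 = 11.078, 58×0.173 = 10.034, 58×0.201 = 11.658.
0: (17 − 13.166)²/13.166 = 14.699556/13.166 = 1.1165
1: (13 − 12.064)²/12.064 = 0.876096/12.064 = 0.0726
2: (9 − 11.078)²/11.078 = 4.318084/11.078 = 0.3898
3: (8 − 10.034)²/10.034 = 4.137156/10.034 = 0.4123
4: (11 − 11.658)²/11.658 = 0.432964/11.658 = 0.0371
Sum = 2.028

2.028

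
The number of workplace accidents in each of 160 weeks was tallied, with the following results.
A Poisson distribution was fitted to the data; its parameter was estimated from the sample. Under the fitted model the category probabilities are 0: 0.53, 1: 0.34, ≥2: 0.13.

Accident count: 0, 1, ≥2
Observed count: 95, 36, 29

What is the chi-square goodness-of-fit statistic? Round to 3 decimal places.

Expected counts E_i = n·p_i: 160×0.53 = 84.8, 160×0.34 = 54.4, 160×0.13 = 20.8.
0: (95 − 84.8)²/84.8 = 104.04/84.8 = 1.2269
1: (36 − 54.4)²/54.4 = 338.56/54.4 = 6.2235
≥2: (29 − 20.8)²/20.8 = 67.24/20.8 = 3.2327
Sum = 10.683

10.683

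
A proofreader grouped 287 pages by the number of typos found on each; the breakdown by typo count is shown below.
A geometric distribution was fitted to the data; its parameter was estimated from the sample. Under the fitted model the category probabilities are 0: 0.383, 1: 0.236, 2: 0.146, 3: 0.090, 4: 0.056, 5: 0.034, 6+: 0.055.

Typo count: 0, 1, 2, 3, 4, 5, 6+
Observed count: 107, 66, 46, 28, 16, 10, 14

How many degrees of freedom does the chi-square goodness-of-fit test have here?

There are k = 7 categories and 1 parameter estimated from the data, so df = 7 − 1 − 1 = 5.

5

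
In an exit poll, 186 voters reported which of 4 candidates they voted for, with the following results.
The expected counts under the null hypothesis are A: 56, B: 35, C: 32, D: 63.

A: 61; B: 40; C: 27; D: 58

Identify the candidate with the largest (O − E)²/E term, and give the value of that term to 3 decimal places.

C, 0.781

A: (61 − 56)²/56 = 25/56 = 0.4464
B: (40 − 35)²/35 = 25/35 = 0.7143
C: (27 − 32)²/32 = 25/32 = 0.7813
D: (58 − 63)²/63 = 25/63 = 0.3968
The largest term is for C: 0.781.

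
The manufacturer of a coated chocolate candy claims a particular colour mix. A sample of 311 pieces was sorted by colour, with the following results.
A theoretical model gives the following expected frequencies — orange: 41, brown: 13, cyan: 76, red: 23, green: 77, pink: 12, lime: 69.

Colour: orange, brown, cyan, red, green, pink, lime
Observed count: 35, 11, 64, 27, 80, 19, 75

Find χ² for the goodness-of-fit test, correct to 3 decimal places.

cat         O        E   (O−E)²/E
orange     35       41     0.8780
brown      11       13     0.3077
cyan       64       76     1.8947
red        27       23     0.6957
green      80       77     0.1169
pink       19       12     4.0833
lime       75       69     0.5217
Sum = 8.498

8.498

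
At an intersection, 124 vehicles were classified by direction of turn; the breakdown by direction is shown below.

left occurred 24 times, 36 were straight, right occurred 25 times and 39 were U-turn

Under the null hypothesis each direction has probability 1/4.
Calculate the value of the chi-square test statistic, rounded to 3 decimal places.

5.613

Under H₀ each category has probability 1/4, so each expected count is 124/4 = 31.
left: (24 − 31)²/31 = 49/31 = 1.5806
straight: (36 − 31)²/31 = 25/31 = 0.8065
right: (25 − 31)²/31 = 36/31 = 1.1613
U-turn: (39 − 31)²/31 = 64/31 = 2.0645
Sum = 5.613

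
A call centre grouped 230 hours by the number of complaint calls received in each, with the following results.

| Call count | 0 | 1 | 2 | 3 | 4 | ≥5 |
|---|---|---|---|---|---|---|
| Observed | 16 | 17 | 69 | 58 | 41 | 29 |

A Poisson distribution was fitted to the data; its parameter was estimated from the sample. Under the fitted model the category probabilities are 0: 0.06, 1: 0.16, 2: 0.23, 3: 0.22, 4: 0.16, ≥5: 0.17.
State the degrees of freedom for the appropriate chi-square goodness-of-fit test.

There are k = 6 categories and 1 parameter estimated from the data, so df = 6 − 1 − 1 = 4.

4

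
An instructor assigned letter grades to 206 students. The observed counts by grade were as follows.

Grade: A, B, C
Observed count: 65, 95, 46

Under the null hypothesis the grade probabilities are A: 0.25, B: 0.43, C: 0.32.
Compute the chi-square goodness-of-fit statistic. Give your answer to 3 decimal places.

10.024

Expected counts E_i = n·p_i: 206×0.25 = 51.5, 206×0.43 = 88.58, 206×0.32 = 65.92.
χ² = (65−51.5)²/51.5 + (95−88.58)²/88.58 + (46−65.92)²/65.92
   = 3.5388 + 0.4653 + 6.0195
Sum = 10.024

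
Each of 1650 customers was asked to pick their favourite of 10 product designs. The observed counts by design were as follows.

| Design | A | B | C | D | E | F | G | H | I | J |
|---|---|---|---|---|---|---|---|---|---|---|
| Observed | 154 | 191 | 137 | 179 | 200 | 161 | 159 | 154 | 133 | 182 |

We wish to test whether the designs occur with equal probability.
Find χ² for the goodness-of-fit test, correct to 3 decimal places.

Under H₀ each category has probability 1/10, so each expected count is 1650/10 = 165.
A: (154 − 165)²/165 = 121/165 = 0.7333
B: (191 − 165)²/165 = 676/165 = 4.0970
C: (137 − 165)²/165 = 784/165 = 4.7515
D: (179 − 165)²/165 = 196/165 = 1.1879
E: (200 − 165)²/165 = 1225/165 = 7.4242
F: (161 − 165)²/165 = 16/165 = 0.0970
G: (159 − 165)²/165 = 36/165 = 0.2182
H: (154 − 165)²/165 = 121/165 = 0.7333
I: (133 − 165)²/165 = 1024/165 = 6.2061
J: (182 − 165)²/165 = 289/165 = 1.7515
Sum = 27.200

27.200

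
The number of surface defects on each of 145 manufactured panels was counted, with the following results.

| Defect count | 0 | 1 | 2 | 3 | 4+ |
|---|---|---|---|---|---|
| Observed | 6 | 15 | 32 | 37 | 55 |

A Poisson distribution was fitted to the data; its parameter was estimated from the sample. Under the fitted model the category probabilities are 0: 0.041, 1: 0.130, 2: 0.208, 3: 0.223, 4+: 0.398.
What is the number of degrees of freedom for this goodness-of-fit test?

3

There are k = 5 categories and 1 parameter estimated from the data, so df = 5 − 1 − 1 = 3.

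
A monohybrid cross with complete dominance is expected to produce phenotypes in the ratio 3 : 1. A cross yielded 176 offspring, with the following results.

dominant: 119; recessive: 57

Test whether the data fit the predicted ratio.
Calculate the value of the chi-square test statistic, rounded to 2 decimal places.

5.12

Ratio total = 4. Expected counts: 176×3/4 = 132, 176×1/4 = 44.
dominant: (119 − 132)²/132 = 169/132 = 1.280
recessive: (57 − 44)²/44 = 169/44 = 3.841
Sum = 5.12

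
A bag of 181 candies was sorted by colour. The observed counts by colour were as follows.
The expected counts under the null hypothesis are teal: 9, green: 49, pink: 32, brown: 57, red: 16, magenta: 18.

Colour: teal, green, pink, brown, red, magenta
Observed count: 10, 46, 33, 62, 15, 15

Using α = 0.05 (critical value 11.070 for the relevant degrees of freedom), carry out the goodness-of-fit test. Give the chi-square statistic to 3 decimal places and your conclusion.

1.327; do not reject

cat          O        E   (O−E)²/E
teal        10        9     0.1111
green       46       49     0.1837
pink        33       32     0.0313
brown       62       57     0.4386
red         15       16     0.0625
magenta     15       18     0.5000
Sum = 1.327
df = 5. Since 1.327 < 11.070, we do not reject H₀.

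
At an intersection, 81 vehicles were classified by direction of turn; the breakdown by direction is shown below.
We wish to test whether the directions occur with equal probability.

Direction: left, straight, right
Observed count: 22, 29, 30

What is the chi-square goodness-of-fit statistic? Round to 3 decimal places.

1.407

Under H₀ each category has probability 1/3, so each expected count is 81/3 = 27.
cat           O        E   (O−E)²/E
left         22       27     0.9259
straight     29       27     0.1481
right        30       27     0.3333
Sum = 1.407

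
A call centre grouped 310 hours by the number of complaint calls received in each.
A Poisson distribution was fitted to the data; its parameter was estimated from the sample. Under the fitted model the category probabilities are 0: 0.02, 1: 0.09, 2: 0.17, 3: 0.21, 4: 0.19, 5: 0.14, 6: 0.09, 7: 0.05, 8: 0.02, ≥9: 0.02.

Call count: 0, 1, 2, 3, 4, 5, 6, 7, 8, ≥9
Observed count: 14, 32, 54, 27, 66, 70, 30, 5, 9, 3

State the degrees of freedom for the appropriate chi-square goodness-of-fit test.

There are k = 10 categories and 1 parameter estimated from the data, so df = 10 − 1 − 1 = 8.

8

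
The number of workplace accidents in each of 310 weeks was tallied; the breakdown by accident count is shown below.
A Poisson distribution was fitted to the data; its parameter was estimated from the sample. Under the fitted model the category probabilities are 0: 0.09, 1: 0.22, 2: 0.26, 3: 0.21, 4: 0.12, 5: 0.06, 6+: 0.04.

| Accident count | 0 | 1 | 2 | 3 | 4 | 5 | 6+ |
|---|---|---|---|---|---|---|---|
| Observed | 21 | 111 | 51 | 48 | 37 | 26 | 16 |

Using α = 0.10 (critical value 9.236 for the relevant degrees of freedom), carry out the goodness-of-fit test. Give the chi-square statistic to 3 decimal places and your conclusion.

47.919; reject

Expected counts E_i = n·p_i: 310×0.09 = 27.9, 310×0.22 = 68.2, 310×0.26 = 80.6, 310×0.21 = 65.1, 310×0.12 = 37.2, 310×0.06 = 18.6, 310×0.04 = 12.4.
χ² = (21−27.9)²/27.9 + (111−68.2)²/68.2 + (51−80.6)²/80.6 + (48−65.1)²/65.1 + (37−37.2)²/37.2 + (26−18.6)²/18.6 + (16−12.4)²/12.4
   = 1.7065 + 26.8598 + 10.8705 + 4.4917 + 0.0011 + 2.9441 + 1.0452
Sum = 47.919
df = 5. Since 47.919 > 9.236, we reject H₀.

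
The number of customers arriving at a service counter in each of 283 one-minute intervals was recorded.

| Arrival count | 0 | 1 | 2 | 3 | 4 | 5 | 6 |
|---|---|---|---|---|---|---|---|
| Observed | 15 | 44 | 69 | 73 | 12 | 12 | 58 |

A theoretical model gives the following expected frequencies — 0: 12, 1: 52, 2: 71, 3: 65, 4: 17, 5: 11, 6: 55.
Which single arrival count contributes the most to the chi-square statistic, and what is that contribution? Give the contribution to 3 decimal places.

4, 1.471

cat         O        E   (O−E)²/E
0          15       12     0.7500
1          44       52     1.2308
2          69       71     0.0563
3          73       65     0.9846
4          12       17     1.4706
5          12       11     0.0909
6          58       55     0.1636
The largest term is for 4: 1.471.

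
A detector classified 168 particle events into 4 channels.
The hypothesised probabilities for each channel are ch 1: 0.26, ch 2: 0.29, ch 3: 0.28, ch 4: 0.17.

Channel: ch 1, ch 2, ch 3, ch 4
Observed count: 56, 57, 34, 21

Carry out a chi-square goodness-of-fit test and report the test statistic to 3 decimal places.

10.498

Expected counts E_i = n·p_i: 168×0.26 = 43.68, 168×0.29 = 48.72, 168×0.28 = 47.04, 168×0.17 = 28.56.
ch 1: (56 − 43.68)²/43.68 = 151.7824/43.68 = 3.4749
ch 2: (57 − 48.72)²/48.72 = 68.5584/48.72 = 1.4072
ch 3: (34 − 47.04)²/47.04 = 170.0416/47.04 = 3.6148
ch 4: (21 − 28.56)²/28.56 = 57.1536/28.56 = 2.0012
Sum = 10.498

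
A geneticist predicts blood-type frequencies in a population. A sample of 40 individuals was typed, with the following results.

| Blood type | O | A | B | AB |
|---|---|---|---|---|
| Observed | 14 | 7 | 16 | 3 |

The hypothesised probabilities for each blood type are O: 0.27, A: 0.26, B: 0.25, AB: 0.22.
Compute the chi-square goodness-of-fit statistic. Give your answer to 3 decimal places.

Expected counts E_i = n·p_i: 40×0.27 = 10.8, 40×0.26 = 10.4, 40×0.25 = 10, 40×0.22 = 8.8.
χ² = (14−10.8)²/10.8 + (7−10.4)²/10.4 + (16−10)²/10 + (3−8.8)²/8.8
   = 0.9481 + 1.1115 + 3.6000 + 3.8227
Sum = 9.482

9.482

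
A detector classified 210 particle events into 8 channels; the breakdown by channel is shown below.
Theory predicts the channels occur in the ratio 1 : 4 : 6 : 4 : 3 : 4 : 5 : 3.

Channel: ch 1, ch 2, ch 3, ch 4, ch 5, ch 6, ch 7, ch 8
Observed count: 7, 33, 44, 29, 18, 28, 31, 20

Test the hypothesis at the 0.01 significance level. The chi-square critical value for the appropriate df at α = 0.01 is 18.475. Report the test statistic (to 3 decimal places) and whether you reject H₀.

1.957; do not reject

Ratio total = 30. Expected counts: 210×1/30 = 7, 210×4/30 = 28, 210×6/30 = 42, 210×4/30 = 28, 210×3/30 = 21, 210×4/30 = 28, 210×5/30 = 35, 210×3/30 = 21.
cat         O        E   (O−E)²/E
ch 1        7        7     0.0000
ch 2       33       28     0.8929
ch 3       44       42     0.0952
ch 4       29       28     0.0357
ch 5       18       21     0.4286
ch 6       28       28     0.0000
ch 7       31       35     0.4571
ch 8       20       21     0.0476
Sum = 1.957
df = 7. Since 1.957 < 18.475, we do not reject H₀.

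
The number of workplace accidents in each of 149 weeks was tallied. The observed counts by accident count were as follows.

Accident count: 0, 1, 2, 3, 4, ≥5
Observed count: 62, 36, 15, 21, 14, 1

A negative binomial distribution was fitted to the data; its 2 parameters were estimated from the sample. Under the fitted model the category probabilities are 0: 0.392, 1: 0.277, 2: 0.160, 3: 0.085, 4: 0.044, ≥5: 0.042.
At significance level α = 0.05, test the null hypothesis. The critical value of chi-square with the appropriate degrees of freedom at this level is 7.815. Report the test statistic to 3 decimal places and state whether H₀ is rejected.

22.528; reject

Expected counts E_i = n·p_i: 149×0.392 = 58.408, 149×0.277 = 41.273, 149×0.160 = 23.84, 149×0.085 = 12.665, 149×0.044 = 6.556, 149×0.042 = 6.258.
χ² = (62−58.408)²/58.408 + (36−41.273)²/41.273 + (15−23.84)²/23.84 + (21−12.665)²/12.665 + (14−6.556)²/6.556 + (1−6.258)²/6.258
   = 0.2209 + 0.6737 + 3.2779 + 5.4854 + 8.4523 + 4.4178
Sum = 22.528
df = 3. Since 22.528 > 7.815, we reject H₀.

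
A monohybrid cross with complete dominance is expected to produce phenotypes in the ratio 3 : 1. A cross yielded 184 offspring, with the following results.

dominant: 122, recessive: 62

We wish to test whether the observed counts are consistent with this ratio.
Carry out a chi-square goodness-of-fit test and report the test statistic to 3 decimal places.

7.420

Ratio total = 4. Expected counts: 184×3/4 = 138, 184×1/4 = 46.
dominant: (122 − 138)²/138 = 256/138 = 1.8551
recessive: (62 − 46)²/46 = 256/46 = 5.5652
Sum = 7.420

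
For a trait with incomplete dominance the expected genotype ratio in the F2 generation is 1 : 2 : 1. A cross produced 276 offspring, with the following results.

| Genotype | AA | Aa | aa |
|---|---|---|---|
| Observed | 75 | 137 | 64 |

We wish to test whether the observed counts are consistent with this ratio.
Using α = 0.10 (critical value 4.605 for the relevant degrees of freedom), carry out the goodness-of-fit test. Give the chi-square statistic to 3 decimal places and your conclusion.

Ratio total = 4. Expected counts: 276×1/4 = 69, 276×2/4 = 138, 276×1/4 = 69.
χ² = (75−69)²/69 + (137−138)²/138 + (64−69)²/69
   = 0.5217 + 0.0072 + 0.3623
Sum = 0.891
df = 2. Since 0.891 < 4.605, we do not reject H₀.

0.891; do not reject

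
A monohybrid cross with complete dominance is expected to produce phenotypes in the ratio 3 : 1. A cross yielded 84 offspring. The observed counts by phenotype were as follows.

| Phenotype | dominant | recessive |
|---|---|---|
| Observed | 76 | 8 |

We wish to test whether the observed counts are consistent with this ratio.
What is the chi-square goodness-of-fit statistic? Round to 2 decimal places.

10.73

Ratio total = 4. Expected counts: 84×3/4 = 63, 84×1/4 = 21.
χ² = (76−63)²/63 + (8−21)²/21
   = 2.683 + 8.048
Sum = 10.73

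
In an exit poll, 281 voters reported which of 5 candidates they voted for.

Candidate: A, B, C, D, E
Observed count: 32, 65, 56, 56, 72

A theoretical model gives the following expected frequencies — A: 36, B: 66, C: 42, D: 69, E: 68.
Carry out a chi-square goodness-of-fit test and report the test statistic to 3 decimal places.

cat         O        E   (O−E)²/E
A          32       36     0.4444
B          65       66     0.0152
C          56       42     4.6667
D          56       69     2.4493
E          72       68     0.2353
Sum = 7.811

7.811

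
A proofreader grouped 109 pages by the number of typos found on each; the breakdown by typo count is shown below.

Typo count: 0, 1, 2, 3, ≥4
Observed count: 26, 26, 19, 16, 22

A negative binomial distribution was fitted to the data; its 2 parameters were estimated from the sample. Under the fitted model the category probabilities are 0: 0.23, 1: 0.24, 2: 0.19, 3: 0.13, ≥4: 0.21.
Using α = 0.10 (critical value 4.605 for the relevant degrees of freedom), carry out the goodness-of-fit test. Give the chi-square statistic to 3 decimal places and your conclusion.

0.448; do not reject

Expected counts E_i = n·p_i: 109×0.23 = 25.07, 109×0.24 = 26.16, 109×0.19 = 20.71, 109×0.13 = 14.17, 109×0.21 = 22.89.
0: (26 − 25.07)²/25.07 = 0.8649/25.07 = 0.0345
1: (26 − 26.16)²/26.16 = 0.0256/26.16 = 0.0010
2: (19 − 20.71)²/20.71 = 2.9241/20.71 = 0.1412
3: (16 − 14.17)²/14.17 = 3.3489/14.17 = 0.2363
≥4: (22 − 22.89)²/22.89 = 0.7921/22.89 = 0.0346
Sum = 0.448
df = 2. Since 0.448 < 4.605, we do not reject H₀.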